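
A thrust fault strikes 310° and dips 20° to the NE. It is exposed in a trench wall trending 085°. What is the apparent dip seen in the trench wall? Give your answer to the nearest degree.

The strike is 310° and the section trends 085°; the acute angle between them is β = 45°.
tan(apparent dip) = tan 20° · sin 45° = 0.2574
α = arctan(0.2574) = 14.43°

14°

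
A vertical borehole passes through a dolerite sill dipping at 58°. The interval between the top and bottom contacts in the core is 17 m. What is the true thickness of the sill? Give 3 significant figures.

True thickness t = h · cos(dip) = 17 × cos 58°
t = 17 × 0.5299 = 9.009 m

9.01 m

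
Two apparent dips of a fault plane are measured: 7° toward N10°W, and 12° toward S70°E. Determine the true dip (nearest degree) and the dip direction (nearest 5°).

The two traces are lines in the plane: v₁ = (sin 350°·cos 7°, cos 350°·cos 7°, −sin 7°), v₂ = (sin 110°·cos 12°, cos 110°·cos 12°, −sin 12°).
Cross product v₁ × v₂ gives the pole to the plane: n ∝ (0.244, 0.148, 0.841).
True dip = arccos(n_z / |n|) = arccos(0.9470) = 18.7°.
Dip direction = azimuth of (n_x, n_y) = atan2(0.244, 0.148) = 59°.

true dip 19°, dip direction 060°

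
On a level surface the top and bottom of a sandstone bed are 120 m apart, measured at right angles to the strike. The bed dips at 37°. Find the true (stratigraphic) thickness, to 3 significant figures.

True thickness t = w · sin(dip) = 120 × sin 37°
t = 120 × 0.6018 = 72.218 m

72.2 m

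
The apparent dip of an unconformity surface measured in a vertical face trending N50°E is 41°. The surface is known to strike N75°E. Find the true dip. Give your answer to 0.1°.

The section is 25° from the strike.
tan(true dip) = tan 41° / sin 25° = 2.0569
δ = arctan(2.0569) = 64.07°

64.1°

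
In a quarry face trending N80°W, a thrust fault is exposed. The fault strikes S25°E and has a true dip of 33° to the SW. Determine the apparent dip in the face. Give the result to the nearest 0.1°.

Angle between strike (S25°E) and section (N80°W): β = 55°.
tan α = tan 33° × sin 55° = 0.6494 × 0.8192 = 0.5320
apparent dip = arctan 0.5320 = 28.01°

28.0°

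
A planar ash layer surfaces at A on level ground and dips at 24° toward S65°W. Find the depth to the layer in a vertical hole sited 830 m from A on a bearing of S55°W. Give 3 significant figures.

The hole lies 10° from the dip direction, so the down-dip offset is 830 × cos 10° = 817.39 m.
Depth = down-dip offset × tan(dip) = 817.39 × tan 24° = 817.39 × 0.4452
Depth = 363.93 m

364 m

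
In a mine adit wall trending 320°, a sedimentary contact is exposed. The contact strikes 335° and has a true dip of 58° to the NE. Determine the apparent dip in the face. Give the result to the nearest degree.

The section lies 15° from the strike.
tan(apparent dip) = tan 58° · sin 15° = 0.4142
α = arctan(0.4142) = 22.50°

22°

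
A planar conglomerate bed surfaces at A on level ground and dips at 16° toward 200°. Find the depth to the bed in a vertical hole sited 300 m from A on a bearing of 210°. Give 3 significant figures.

84.7 m

The hole lies 10° from the dip direction, so the down-dip offset is 300 × cos 10° = 295.44 m.
Depth = down-dip offset × tan(dip) = 295.44 × tan 16° = 295.44 × 0.2867
Depth = 84.72 m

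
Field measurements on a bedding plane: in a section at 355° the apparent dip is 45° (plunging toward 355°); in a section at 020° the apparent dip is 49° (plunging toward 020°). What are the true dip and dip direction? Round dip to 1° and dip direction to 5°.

Each apparent-dip line lies in the plane. As unit vectors (x east, y north, z up), v₁ plunges 45°→355° and v₂ plunges 49°→020°.
n = v₁ × v₂ = (0.096, 0.205, 0.196) (taken with n_z > 0).
True dip = arccos(n_z / |n|) = arccos(0.6546) = 49.1°.
Dip direction = atan2(0.096, 0.205) = 25° (azimuth of n's horizontal projection).

true dip 49°, dip direction 025°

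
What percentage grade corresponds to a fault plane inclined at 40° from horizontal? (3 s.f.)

grade % = 100 × tan 40° = 100 × 0.8391

83.9%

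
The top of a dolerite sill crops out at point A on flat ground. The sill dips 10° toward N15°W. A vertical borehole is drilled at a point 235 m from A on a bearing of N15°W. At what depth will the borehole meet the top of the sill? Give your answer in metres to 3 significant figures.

41.4 m

The hole is directly down-dip from the outcrop, so the down-dip offset is 235 m.
Depth = down-dip offset × tan(dip) = 235.00 × tan 10° = 235.00 × 0.1763
Depth = 41.44 m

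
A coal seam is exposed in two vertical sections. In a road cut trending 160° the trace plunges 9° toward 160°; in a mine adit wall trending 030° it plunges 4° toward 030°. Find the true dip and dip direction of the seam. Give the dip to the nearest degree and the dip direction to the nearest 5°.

The two traces are lines in the plane: v₁ = (sin 160°·cos 9°, cos 160°·cos 9°, −sin 9°), v₂ = (sin 30°·cos 4°, cos 30°·cos 4°, −sin 4°).
The plane normal is n = v₁ × v₂ ∝ (0.200, -0.054, 0.755).
tan δ = √(n_x²+n_y²)/n_z = 0.207/0.755, so δ = 15.3°.
The horizontal component of n points toward azimuth atan2(n_x, n_y) = 105°, the dip direction.

true dip 15°, dip direction 105°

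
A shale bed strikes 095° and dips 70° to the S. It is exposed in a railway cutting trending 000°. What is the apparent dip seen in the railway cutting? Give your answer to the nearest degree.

Angle between strike (095°) and section (000°): β = 85°.
tan α = tan 70° × sin 85° = 2.7475 × 0.9962 = 2.7370
α = arctan(2.7370) = 69.93°

70°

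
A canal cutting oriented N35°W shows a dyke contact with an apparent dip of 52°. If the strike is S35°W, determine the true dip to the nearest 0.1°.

53.7°

The section is 70° from the strike.
tan(true dip) = tan 52° / sin 70° = 1.3621
δ = arctan(1.3621) = 53.72°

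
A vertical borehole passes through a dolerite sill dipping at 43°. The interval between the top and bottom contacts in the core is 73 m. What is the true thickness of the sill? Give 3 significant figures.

53.4 m

True thickness t = h · cos(dip) = 73 × cos 43°
t = 73 × 0.7314 = 53.389 m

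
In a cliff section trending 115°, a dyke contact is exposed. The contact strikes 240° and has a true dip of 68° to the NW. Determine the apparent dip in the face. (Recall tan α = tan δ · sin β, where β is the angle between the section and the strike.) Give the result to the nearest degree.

The strike is 240° and the section trends 115°; the acute angle between them is β = 55°.
tan(apparent dip) = tan 68° · sin 55° = 2.0275
α = arctan(2.0275) = 63.75°

64°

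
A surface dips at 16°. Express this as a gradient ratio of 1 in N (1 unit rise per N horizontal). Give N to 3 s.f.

1 : N means tan θ = 1/N, so N = 1/tan 16° = 1/0.2867

1 in 3.49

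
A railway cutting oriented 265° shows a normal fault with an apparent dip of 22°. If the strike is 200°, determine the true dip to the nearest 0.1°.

24.0°

The section is 65° from the strike.
tan(true dip) = tan 22° / sin 65° = 0.4458
true dip = arctan 0.4458 = 24.03°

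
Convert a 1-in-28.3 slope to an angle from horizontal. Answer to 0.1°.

tan θ = 1/28.3 = 0.0353
θ = arctan(0.0353) = 2.02°

2.0°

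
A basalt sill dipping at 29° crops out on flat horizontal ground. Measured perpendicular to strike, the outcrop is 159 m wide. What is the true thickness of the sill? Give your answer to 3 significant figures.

True thickness t = w · sin(dip) = 159 × sin 29°
t = 159 × 0.4848 = 77.085 m

77.1 m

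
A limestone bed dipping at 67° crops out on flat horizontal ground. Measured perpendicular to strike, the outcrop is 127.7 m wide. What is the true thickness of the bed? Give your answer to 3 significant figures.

True thickness t = w · sin(dip) = 127.7 × sin 67°
t = 127.7 × 0.9205 = 117.548 m

118 m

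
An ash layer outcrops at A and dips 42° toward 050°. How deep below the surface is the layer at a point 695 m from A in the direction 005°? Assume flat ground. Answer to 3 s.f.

442 m

The hole lies 45° from the dip direction, so the down-dip offset is 695 × cos 45° = 491.44 m.
Depth = down-dip offset × tan(dip) = 491.44 × tan 42° = 491.44 × 0.9004
Depth = 442.49 m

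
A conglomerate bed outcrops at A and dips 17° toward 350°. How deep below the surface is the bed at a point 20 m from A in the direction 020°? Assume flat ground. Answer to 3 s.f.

5.30 m

The hole lies 30° from the dip direction, so the down-dip offset is 20 × cos 30° = 17.32 m.
Depth = down-dip offset × tan(dip) = 17.32 × tan 17° = 17.32 × 0.3057
Depth = 5.30 m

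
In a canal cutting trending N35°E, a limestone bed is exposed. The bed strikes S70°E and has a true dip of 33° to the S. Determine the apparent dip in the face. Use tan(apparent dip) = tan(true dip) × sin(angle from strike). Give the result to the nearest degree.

32°

The section lies 75° from the strike.
tan(apparent dip) = tan 33° · sin 75° = 0.6273
apparent dip = arctan 0.6273 = 32.10°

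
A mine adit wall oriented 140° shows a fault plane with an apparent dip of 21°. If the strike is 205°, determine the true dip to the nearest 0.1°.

The section is 65° from the strike.
tan(true dip) = tan 21° / sin 65° = 0.4235
true dip = arctan 0.4235 = 22.95°

23.0°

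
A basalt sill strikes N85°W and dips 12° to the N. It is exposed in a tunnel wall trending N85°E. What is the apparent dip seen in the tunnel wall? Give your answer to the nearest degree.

2°

The section lies 10° from the strike.
tan(apparent dip) = tan 12° · sin 10° = 0.0369
apparent dip = arctan 0.0369 = 2.11°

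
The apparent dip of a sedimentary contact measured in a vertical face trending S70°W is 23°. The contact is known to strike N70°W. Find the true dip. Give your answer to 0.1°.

β = acute angle between strike N70°W and section S70°W = 40°.
tan(true dip) = tan 23° / sin 40° = 0.6604
true dip = arctan 0.6604 = 33.44°

33.4°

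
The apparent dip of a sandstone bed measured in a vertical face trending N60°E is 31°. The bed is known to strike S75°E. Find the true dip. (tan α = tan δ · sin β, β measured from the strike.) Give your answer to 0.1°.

40.4°

β = acute angle between strike S75°E and section N60°E = 45°.
tan δ = tan α / sin β = tan 31° / sin 45° = 0.6009 / 0.7071 = 0.8497
δ = arctan(0.8497) = 40.36°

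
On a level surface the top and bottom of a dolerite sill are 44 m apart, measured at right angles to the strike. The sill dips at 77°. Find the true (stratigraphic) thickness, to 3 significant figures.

42.9 m

True thickness t = w · sin(dip) = 44 × sin 77°
t = 44 × 0.9744 = 42.872 m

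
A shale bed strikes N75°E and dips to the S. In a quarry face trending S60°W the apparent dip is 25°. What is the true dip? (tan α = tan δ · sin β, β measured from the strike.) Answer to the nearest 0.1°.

61.0°

The section is 15° from the strike.
tan δ = tan α / sin β = tan 25° / sin 15° = 0.4663 / 0.2588 = 1.8017
true dip = arctan 1.8017 = 60.97°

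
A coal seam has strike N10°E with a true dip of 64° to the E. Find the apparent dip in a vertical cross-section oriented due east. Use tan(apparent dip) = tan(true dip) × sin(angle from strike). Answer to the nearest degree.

Angle between strike (N10°E) and section (due east): β = 80°.
tan α = tan 64° × sin 80° = 2.0503 × 0.9848 = 2.0192
α = arctan(2.0192) = 63.65°

64°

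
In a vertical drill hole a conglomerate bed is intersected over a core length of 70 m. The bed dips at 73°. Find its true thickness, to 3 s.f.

True thickness t = h · cos(dip) = 70 × cos 73°
t = 70 × 0.2924 = 20.466 m

20.5 m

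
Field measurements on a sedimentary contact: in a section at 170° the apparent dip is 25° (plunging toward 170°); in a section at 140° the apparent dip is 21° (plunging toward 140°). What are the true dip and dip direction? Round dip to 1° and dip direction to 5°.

true dip 25°, dip direction 175°

The two traces are lines in the plane: v₁ = (sin 170°·cos 25°, cos 170°·cos 25°, −sin 25°), v₂ = (sin 140°·cos 21°, cos 140°·cos 21°, −sin 21°).
n = v₁ × v₂ = (0.018, -0.197, 0.423) (taken with n_z > 0).
Dip δ = arctan(|n_h|/n_z) = arctan(0.198/0.423) = 25.1°.
The horizontal component of n points toward azimuth atan2(n_x, n_y) = 175°, the dip direction.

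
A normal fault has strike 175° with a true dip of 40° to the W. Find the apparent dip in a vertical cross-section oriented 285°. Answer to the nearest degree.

38°

The strike is 175° and the section trends 285°; the acute angle between them is β = 70°.
tan α = tan 40° × sin 70° = 0.8391 × 0.9397 = 0.7885
apparent dip = arctan 0.7885 = 38.26°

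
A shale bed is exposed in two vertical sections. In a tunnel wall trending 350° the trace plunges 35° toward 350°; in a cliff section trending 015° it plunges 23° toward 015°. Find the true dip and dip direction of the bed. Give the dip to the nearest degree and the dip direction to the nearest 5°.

true dip 41°, dip direction 315°

Represent each trace as a vector plunging at its apparent dip toward its trend (east-north-up frame): v₁ = (-0.142, 0.807, -0.574), v₂ = (0.238, 0.889, -0.391).
n = v₁ × v₂ = (-0.195, 0.192, 0.319) (taken with n_z > 0).
tan δ = √(n_x²+n_y²)/n_z = 0.274/0.319, so δ = 40.7°.
The horizontal component of n points toward azimuth atan2(n_x, n_y) = 315°, the dip direction.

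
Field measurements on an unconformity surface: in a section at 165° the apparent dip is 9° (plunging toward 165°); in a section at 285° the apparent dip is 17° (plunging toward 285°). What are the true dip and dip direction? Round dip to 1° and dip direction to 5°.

true dip 25°, dip direction 235°

The two traces are lines in the plane: v₁ = (sin 165°·cos 9°, cos 165°·cos 9°, −sin 9°), v₂ = (sin 285°·cos 17°, cos 285°·cos 17°, −sin 17°).
The plane normal is n = v₁ × v₂ ∝ (-0.318, -0.219, 0.818).
tan δ = √(n_x²+n_y²)/n_z = 0.386/0.818, so δ = 25.3°.
Dip direction = atan2(-0.318, -0.219) = 235° (azimuth of n's horizontal projection).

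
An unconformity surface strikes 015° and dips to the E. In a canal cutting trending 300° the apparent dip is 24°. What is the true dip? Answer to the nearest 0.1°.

24.7°

β = acute angle between strike 015° and section 300° = 75°.
tan δ = tan α / sin β = tan 24° / sin 75° = 0.4452 / 0.9659 = 0.4609
δ = arctan(0.4609) = 24.75°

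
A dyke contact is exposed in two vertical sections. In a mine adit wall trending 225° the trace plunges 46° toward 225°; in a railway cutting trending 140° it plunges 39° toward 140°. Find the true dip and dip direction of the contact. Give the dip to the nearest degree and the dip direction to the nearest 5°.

Each apparent-dip line lies in the plane. As unit vectors (x east, y north, z up), v₁ plunges 46°→225° and v₂ plunges 39°→140°.
Cross product v₁ × v₂ gives the pole to the plane: n ∝ (-0.119, -0.668, 0.538).
Dip δ = arctan(|n_h|/n_z) = arctan(0.679/0.538) = 51.6°.
Dip direction = atan2(-0.119, -0.668) = 190° (azimuth of n's horizontal projection).

true dip 52°, dip direction 190°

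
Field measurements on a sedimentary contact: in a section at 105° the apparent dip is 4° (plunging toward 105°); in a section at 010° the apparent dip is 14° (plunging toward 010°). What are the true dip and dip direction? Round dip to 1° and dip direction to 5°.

true dip 15°, dip direction 030°

Each apparent-dip line lies in the plane. As unit vectors (x east, y north, z up), v₁ plunges 4°→105° and v₂ plunges 14°→010°.
Cross product v₁ × v₂ gives the pole to the plane: n ∝ (0.129, 0.221, 0.964).
True dip = arccos(n_z / |n|) = arccos(0.9665) = 14.9°.
Dip direction = atan2(0.129, 0.221) = 30° (azimuth of n's horizontal projection).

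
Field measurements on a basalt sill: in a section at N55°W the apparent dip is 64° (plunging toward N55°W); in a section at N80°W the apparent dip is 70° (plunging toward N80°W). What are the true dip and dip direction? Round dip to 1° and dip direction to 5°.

true dip 71°, dip direction 260°

Each apparent-dip line lies in the plane. As unit vectors (x east, y north, z up), v₁ plunges 64°→N55°W and v₂ plunges 70°→N80°W.
n = v₁ × v₂ = (-0.183, -0.035, 0.063) (taken with n_z > 0).
True dip = arccos(n_z / |n|) = arccos(0.3222) = 71.2°.
The horizontal component of n points toward azimuth atan2(n_x, n_y) = 259°, the dip direction.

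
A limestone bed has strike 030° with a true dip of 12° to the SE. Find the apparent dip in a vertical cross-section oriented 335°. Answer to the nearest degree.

10°

The strike is 030° and the section trends 335°; the acute angle between them is β = 55°.
tan α = tan 12° × sin 55° = 0.2126 × 0.8192 = 0.1741
α = arctan(0.1741) = 9.88°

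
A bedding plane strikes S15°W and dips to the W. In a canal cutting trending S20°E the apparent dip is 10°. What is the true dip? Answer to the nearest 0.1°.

The section is 35° from the strike.
tan(true dip) = tan 10° / sin 35° = 0.3074
δ = arctan(0.3074) = 17.09°

17.1°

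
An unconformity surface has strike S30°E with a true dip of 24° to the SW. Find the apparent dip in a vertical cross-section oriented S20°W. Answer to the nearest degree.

19°

The strike is S30°E and the section trends S20°W; the acute angle between them is β = 50°.
tan(apparent dip) = tan 24° · sin 50° = 0.3411
α = arctan(0.3411) = 18.83°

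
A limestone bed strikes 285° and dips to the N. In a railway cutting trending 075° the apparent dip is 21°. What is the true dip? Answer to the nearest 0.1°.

β = acute angle between strike 285° and section 075° = 30°.
tan(true dip) = tan 21° / sin 30° = 0.7677
true dip = arctan 0.7677 = 37.51°

37.5°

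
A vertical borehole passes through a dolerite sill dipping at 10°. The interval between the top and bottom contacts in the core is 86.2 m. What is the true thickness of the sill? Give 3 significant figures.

84.9 m

True thickness t = h · cos(dip) = 86.2 × cos 10°
t = 86.2 × 0.9848 = 84.890 m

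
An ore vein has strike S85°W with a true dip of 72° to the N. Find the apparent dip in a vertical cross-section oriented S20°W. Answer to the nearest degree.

70°

The strike is S85°W and the section trends S20°W; the acute angle between them is β = 65°.
tan α = tan 72° × sin 65° = 3.0777 × 0.9063 = 2.7893
apparent dip = arctan 2.7893 = 70.28°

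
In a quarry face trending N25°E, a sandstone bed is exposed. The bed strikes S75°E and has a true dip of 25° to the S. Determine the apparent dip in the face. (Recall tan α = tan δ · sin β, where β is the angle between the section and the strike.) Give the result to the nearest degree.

25°

The strike is S75°E and the section trends N25°E; the acute angle between them is β = 80°.
tan α = tan 25° × sin 80° = 0.4663 × 0.9848 = 0.4592
apparent dip = arctan 0.4592 = 24.67°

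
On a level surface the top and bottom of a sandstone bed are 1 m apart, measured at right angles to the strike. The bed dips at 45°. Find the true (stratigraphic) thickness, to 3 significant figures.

0.707 m

True thickness t = w · sin(dip) = 1 × sin 45°
t = 1 × 0.7071 = 0.707 m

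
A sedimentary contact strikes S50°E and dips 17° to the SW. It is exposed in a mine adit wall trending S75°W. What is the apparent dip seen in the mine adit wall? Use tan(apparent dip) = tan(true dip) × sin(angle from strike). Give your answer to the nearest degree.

14°

The strike is S50°E and the section trends S75°W; the acute angle between them is β = 55°.
tan(apparent dip) = tan 17° · sin 55° = 0.2504
α = arctan(0.2504) = 14.06°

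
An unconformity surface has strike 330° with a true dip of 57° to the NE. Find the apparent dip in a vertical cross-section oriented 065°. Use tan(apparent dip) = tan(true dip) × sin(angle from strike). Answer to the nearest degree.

The strike is 330° and the section trends 065°; the acute angle between them is β = 85°.
tan(apparent dip) = tan 57° · sin 85° = 1.5340
α = arctan(1.5340) = 56.90°

57°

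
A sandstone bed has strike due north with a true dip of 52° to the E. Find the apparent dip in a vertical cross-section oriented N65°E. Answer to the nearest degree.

49°

Angle between strike (due north) and section (N65°E): β = 65°.
tan α = tan 52° × sin 65° = 1.2799 × 0.9063 = 1.1600
apparent dip = arctan 1.1600 = 49.24°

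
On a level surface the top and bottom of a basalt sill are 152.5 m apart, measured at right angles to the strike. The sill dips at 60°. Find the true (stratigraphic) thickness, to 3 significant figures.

True thickness t = w · sin(dip) = 152.5 × sin 60°
t = 152.5 × 0.8660 = 132.069 m

132 m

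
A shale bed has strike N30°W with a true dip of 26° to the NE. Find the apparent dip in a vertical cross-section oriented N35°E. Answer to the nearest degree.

Angle between strike (N30°W) and section (N35°E): β = 65°.
tan(apparent dip) = tan 26° · sin 65° = 0.4420
apparent dip = arctan 0.4420 = 23.85°

24°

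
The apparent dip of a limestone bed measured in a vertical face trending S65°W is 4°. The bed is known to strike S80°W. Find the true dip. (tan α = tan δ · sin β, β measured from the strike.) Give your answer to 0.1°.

The section is 15° from the strike.
tan δ = tan α / sin β = tan 4° / sin 15° = 0.0699 / 0.2588 = 0.2702
δ = arctan(0.2702) = 15.12°

15.1°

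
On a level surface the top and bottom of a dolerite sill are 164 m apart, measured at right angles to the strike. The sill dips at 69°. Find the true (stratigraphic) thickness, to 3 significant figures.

153 m

True thickness t = w · sin(dip) = 164 × sin 69°
t = 164 × 0.9336 = 153.107 m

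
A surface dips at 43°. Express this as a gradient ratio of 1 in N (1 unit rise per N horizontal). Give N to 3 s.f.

1 in 1.07

1 : N means tan θ = 1/N, so N = 1/tan 43° = 1/0.9325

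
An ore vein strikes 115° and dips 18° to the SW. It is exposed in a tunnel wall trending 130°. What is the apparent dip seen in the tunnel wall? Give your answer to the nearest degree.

5°

The section lies 15° from the strike.
tan α = tan 18° × sin 15° = 0.3249 × 0.2588 = 0.0841
apparent dip = arctan 0.0841 = 4.81°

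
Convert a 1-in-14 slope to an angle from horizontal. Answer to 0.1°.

4.1°

tan θ = 1/14 = 0.0714
θ = arctan(0.0714) = 4.09°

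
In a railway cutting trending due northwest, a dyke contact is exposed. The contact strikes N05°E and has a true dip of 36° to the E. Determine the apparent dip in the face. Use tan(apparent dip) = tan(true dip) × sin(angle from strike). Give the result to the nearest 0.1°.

The section lies 50° from the strike.
tan α = tan 36° × sin 50° = 0.7265 × 0.7660 = 0.5566
apparent dip = arctan 0.5566 = 29.10°

29.1°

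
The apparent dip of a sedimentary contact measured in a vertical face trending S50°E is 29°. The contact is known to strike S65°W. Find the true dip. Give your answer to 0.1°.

β = acute angle between strike S65°W and section S50°E = 65°.
tan δ = tan α / sin β = tan 29° / sin 65° = 0.5543 / 0.9063 = 0.6116
δ = arctan(0.6116) = 31.45°

31.5°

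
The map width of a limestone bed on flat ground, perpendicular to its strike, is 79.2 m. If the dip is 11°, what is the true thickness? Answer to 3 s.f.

15.1 m

True thickness t = w · sin(dip) = 79.2 × sin 11°
t = 79.2 × 0.1908 = 15.112 m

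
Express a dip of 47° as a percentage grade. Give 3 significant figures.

grade % = 100 × tan 47° = 100 × 1.0724

107%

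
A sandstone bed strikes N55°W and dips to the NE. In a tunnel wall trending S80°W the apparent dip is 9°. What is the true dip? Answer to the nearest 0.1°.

12.6°

β = acute angle between strike N55°W and section S80°W = 45°.
tan(true dip) = tan 9° / sin 45° = 0.2240
δ = arctan(0.2240) = 12.63°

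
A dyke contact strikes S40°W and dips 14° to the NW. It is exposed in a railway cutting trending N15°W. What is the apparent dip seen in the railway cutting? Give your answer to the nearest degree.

Angle between strike (S40°W) and section (N15°W): β = 55°.
tan(apparent dip) = tan 14° · sin 55° = 0.2042
α = arctan(0.2042) = 11.54°

12°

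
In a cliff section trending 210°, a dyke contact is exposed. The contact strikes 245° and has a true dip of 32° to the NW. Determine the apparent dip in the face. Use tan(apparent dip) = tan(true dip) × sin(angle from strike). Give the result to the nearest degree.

20°

The section lies 35° from the strike.
tan α = tan 32° × sin 35° = 0.6249 × 0.5736 = 0.3584
apparent dip = arctan 0.3584 = 19.72°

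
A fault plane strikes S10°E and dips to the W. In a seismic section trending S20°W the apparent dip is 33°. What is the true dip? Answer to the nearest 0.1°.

The section is 30° from the strike.
tan δ = tan α / sin β = tan 33° / sin 30° = 0.6494 / 0.5000 = 1.2988
δ = arctan(1.2988) = 52.41°

52.4°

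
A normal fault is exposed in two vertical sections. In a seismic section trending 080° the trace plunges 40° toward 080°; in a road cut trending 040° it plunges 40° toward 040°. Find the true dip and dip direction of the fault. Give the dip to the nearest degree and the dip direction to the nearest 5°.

Each apparent-dip line lies in the plane. As unit vectors (x east, y north, z up), v₁ plunges 40°→080° and v₂ plunges 40°→040°.
The plane normal is n = v₁ × v₂ ∝ (0.292, 0.168, 0.377).
True dip = arccos(n_z / |n|) = arccos(0.7459) = 41.8°.
Dip direction = azimuth of (n_x, n_y) = atan2(0.292, 0.168) = 60°.

true dip 42°, dip direction 060°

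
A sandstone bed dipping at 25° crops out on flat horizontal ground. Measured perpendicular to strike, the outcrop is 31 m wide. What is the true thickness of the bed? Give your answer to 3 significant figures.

True thickness t = w · sin(dip) = 31 × sin 25°
t = 31 × 0.4226 = 13.101 m

13.1 m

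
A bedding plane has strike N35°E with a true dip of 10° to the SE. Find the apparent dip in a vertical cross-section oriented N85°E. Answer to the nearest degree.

The strike is N35°E and the section trends N85°E; the acute angle between them is β = 50°.
tan(apparent dip) = tan 10° · sin 50° = 0.1351
α = arctan(0.1351) = 7.69°

8°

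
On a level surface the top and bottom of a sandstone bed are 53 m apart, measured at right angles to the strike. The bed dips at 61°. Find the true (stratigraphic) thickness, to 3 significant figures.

46.4 m

True thickness t = w · sin(dip) = 53 × sin 61°
t = 53 × 0.8746 = 46.355 m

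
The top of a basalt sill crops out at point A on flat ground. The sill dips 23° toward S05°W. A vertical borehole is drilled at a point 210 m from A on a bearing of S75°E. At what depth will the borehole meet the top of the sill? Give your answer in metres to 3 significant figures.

The hole lies 80° from the dip direction, so the down-dip offset is 210 × cos 80° = 36.47 m.
Depth = down-dip offset × tan(dip) = 36.47 × tan 23° = 36.47 × 0.4245
Depth = 15.48 m

15.5 m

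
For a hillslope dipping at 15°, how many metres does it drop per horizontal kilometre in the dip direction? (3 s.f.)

268 m

drop per km = 1000 × tan 15° = 1000 × 0.2679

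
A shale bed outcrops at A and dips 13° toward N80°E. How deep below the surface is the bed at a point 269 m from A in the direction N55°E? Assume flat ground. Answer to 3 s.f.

The hole lies 25° from the dip direction, so the down-dip offset is 269 × cos 25° = 243.80 m.
Depth = down-dip offset × tan(dip) = 243.80 × tan 13° = 243.80 × 0.2309
Depth = 56.28 m

56.3 m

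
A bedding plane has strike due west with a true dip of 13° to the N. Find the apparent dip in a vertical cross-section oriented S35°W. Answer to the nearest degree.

11°

Angle between strike (due west) and section (S35°W): β = 55°.
tan(apparent dip) = tan 13° · sin 55° = 0.1891
α = arctan(0.1891) = 10.71°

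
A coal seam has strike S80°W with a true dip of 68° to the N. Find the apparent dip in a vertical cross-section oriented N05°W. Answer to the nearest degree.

68°

Angle between strike (S80°W) and section (N05°W): β = 85°.
tan α = tan 68° × sin 85° = 2.4751 × 0.9962 = 2.4657
apparent dip = arctan 2.4657 = 67.92°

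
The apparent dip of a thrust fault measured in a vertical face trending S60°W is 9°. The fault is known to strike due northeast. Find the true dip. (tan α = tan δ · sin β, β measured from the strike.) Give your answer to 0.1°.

31.5°

β = acute angle between strike due northeast and section S60°W = 15°.
tan(true dip) = tan 9° / sin 15° = 0.6120
true dip = arctan 0.6120 = 31.46°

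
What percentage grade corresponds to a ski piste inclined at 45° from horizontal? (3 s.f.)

grade % = 100 × tan 45° = 100 × 1.0000

100%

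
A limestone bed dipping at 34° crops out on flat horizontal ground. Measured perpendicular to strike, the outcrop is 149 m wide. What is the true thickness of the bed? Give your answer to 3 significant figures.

True thickness t = w · sin(dip) = 149 × sin 34°
t = 149 × 0.5592 = 83.320 m

83.3 m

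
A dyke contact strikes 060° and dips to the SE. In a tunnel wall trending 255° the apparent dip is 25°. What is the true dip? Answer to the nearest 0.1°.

61.0°

β = acute angle between strike 060° and section 255° = 15°.
tan(true dip) = tan 25° / sin 15° = 1.8017
true dip = arctan 1.8017 = 60.97°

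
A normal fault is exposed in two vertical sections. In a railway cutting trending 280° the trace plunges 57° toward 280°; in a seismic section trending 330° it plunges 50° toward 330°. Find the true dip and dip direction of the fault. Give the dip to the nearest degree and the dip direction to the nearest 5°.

true dip 57°, dip direction 290°

The two traces are lines in the plane: v₁ = (sin 280°·cos 57°, cos 280°·cos 57°, −sin 57°), v₂ = (sin 330°·cos 50°, cos 330°·cos 50°, −sin 50°).
The plane normal is n = v₁ × v₂ ∝ (-0.394, 0.141, 0.268).
Dip δ = arctan(|n_h|/n_z) = arctan(0.419/0.268) = 57.4°.
Dip direction = atan2(-0.394, 0.141) = 290° (azimuth of n's horizontal projection).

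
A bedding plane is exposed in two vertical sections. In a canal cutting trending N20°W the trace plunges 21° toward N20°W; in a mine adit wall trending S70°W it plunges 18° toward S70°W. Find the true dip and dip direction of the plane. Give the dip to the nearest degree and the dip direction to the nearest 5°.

The two traces are lines in the plane: v₁ = (sin 340°·cos 21°, cos 340°·cos 21°, −sin 21°), v₂ = (sin 250°·cos 18°, cos 250°·cos 18°, −sin 18°).
Cross product v₁ × v₂ gives the pole to the plane: n ∝ (-0.388, 0.222, 0.888).
Dip δ = arctan(|n_h|/n_z) = arctan(0.447/0.888) = 26.7°.
The horizontal component of n points toward azimuth atan2(n_x, n_y) = 300°, the dip direction.

true dip 27°, dip direction 300°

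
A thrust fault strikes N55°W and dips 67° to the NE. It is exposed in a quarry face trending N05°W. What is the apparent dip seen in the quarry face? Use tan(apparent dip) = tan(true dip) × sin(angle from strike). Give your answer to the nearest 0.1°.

The section lies 50° from the strike.
tan(apparent dip) = tan 67° · sin 50° = 1.8047
α = arctan(1.8047) = 61.01°

61.0°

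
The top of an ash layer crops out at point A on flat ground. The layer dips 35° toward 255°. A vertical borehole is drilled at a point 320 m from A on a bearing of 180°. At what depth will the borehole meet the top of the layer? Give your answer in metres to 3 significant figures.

58.0 m

The hole lies 75° from the dip direction, so the down-dip offset is 320 × cos 75° = 82.82 m.
Depth = down-dip offset × tan(dip) = 82.82 × tan 35° = 82.82 × 0.7002
Depth = 57.99 m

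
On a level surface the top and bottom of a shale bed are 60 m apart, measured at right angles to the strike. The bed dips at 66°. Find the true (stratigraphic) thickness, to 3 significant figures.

54.8 m

True thickness t = w · sin(dip) = 60 × sin 66°
t = 60 × 0.9135 = 54.813 m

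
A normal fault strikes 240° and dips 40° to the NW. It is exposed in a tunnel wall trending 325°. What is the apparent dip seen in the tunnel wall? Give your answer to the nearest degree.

40°

The section lies 85° from the strike.
tan(apparent dip) = tan 40° · sin 85° = 0.8359
apparent dip = arctan 0.8359 = 39.89°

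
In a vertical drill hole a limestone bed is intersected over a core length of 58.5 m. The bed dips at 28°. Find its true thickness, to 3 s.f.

51.7 m

True thickness t = h · cos(dip) = 58.5 × cos 28°
t = 58.5 × 0.8829 = 51.652 m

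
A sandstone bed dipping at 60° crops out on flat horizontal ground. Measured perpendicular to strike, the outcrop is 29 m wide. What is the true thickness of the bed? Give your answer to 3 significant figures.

True thickness t = w · sin(dip) = 29 × sin 60°
t = 29 × 0.8660 = 25.115 m

25.1 m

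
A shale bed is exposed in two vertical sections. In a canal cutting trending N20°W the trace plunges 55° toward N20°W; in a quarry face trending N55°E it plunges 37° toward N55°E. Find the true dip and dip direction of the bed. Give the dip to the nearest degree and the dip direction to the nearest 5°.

Each apparent-dip line lies in the plane. As unit vectors (x east, y north, z up), v₁ plunges 55°→N20°W and v₂ plunges 37°→N55°E.
Cross product v₁ × v₂ gives the pole to the plane: n ∝ (-0.051, 0.654, 0.442).
True dip = arccos(n_z / |n|) = arccos(0.5592) = 56.0°.
Dip direction = azimuth of (n_x, n_y) = atan2(-0.051, 0.654) = 356°.

true dip 56°, dip direction 355°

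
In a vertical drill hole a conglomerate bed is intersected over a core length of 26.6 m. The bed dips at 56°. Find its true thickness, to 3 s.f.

14.9 m

True thickness t = h · cos(dip) = 26.6 × cos 56°
t = 26.6 × 0.5592 = 14.875 m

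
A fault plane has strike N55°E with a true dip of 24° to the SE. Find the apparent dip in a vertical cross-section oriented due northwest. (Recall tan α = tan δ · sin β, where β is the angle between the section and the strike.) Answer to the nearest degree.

24°

The strike is N55°E and the section trends due northwest; the acute angle between them is β = 80°.
tan(apparent dip) = tan 24° · sin 80° = 0.4385
α = arctan(0.4385) = 23.68°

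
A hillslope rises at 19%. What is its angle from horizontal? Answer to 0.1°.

tan θ = 19/100 = 0.1900
θ = arctan(0.1900) = 10.76°

10.8°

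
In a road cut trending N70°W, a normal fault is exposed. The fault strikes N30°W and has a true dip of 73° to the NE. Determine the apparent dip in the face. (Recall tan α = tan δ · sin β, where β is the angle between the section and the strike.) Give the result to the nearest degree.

Angle between strike (N30°W) and section (N70°W): β = 40°.
tan α = tan 73° × sin 40° = 3.2709 × 0.6428 = 2.1025
apparent dip = arctan 2.1025 = 64.56°

65°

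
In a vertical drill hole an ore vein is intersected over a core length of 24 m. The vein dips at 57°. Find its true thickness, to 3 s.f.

13.1 m

True thickness t = h · cos(dip) = 24 × cos 57°
t = 24 × 0.5446 = 13.071 m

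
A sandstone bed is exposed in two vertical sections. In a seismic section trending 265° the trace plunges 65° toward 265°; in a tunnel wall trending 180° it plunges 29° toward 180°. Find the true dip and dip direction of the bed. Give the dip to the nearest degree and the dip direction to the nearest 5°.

Represent each trace as a vector plunging at its apparent dip toward its trend (east-north-up frame): v₁ = (-0.421, -0.037, -0.906), v₂ = (0.000, -0.875, -0.485).
Cross product v₁ × v₂ gives the pole to the plane: n ∝ (-0.775, -0.204, 0.368).
True dip = arccos(n_z / |n|) = arccos(0.4176) = 65.3°.
The horizontal component of n points toward azimuth atan2(n_x, n_y) = 255°, the dip direction.

true dip 65°, dip direction 255°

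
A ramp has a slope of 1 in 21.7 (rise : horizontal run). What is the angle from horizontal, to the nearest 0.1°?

2.6°

tan θ = 1/21.7 = 0.0461
θ = arctan(0.0461) = 2.64°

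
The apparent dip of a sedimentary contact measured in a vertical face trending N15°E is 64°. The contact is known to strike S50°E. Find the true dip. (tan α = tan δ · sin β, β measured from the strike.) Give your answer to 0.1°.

66.2°

β = acute angle between strike S50°E and section N15°E = 65°.
tan(true dip) = tan 64° / sin 65° = 2.2623
δ = arctan(2.2623) = 66.15°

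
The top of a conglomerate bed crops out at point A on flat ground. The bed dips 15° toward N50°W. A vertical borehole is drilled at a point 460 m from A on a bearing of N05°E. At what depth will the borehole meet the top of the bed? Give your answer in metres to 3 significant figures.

70.7 m

The hole lies 55° from the dip direction, so the down-dip offset is 460 × cos 55° = 263.85 m.
Depth = down-dip offset × tan(dip) = 263.85 × tan 15° = 263.85 × 0.2679
Depth = 70.70 m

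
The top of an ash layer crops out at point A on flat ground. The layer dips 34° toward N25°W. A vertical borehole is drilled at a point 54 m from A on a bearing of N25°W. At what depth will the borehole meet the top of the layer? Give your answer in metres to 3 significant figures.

The hole is directly down-dip from the outcrop, so the down-dip offset is 54 m.
Depth = down-dip offset × tan(dip) = 54.00 × tan 34° = 54.00 × 0.6745
Depth = 36.42 m

36.4 m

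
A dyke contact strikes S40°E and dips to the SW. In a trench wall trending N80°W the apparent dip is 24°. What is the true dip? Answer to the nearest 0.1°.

The section is 40° from the strike.
tan δ = tan α / sin β = tan 24° / sin 40° = 0.4452 / 0.6428 = 0.6927
true dip = arctan 0.6927 = 34.71°

34.7°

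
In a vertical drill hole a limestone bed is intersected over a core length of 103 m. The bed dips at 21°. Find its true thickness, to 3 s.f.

96.2 m

True thickness t = h · cos(dip) = 103 × cos 21°
t = 103 × 0.9336 = 96.159 m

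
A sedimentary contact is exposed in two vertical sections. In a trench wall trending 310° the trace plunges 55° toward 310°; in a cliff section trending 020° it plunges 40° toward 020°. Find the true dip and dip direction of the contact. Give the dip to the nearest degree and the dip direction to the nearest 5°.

Represent each trace as a vector plunging at its apparent dip toward its trend (east-north-up frame): v₁ = (-0.439, 0.369, -0.819), v₂ = (0.262, 0.720, -0.643).
n = v₁ × v₂ = (-0.353, 0.497, 0.413) (taken with n_z > 0).
tan δ = √(n_x²+n_y²)/n_z = 0.609/0.413, so δ = 55.9°.
The horizontal component of n points toward azimuth atan2(n_x, n_y) = 325°, the dip direction.

true dip 56°, dip direction 325°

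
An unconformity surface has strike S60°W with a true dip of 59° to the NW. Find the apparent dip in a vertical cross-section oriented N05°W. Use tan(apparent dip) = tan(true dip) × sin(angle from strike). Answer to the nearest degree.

The section lies 65° from the strike.
tan α = tan 59° × sin 65° = 1.6643 × 0.9063 = 1.5083
apparent dip = arctan 1.5083 = 56.46°

56°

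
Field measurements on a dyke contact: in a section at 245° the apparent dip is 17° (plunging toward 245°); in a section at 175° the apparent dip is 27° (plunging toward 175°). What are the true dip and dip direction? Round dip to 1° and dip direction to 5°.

Represent each trace as a vector plunging at its apparent dip toward its trend (east-north-up frame): v₁ = (-0.867, -0.404, -0.292), v₂ = (0.078, -0.888, -0.454).
Cross product v₁ × v₂ gives the pole to the plane: n ∝ (-0.076, -0.416, 0.801).
True dip = arccos(n_z / |n|) = arccos(0.8842) = 27.9°.
Dip direction = atan2(-0.076, -0.416) = 190° (azimuth of n's horizontal projection).

true dip 28°, dip direction 190°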